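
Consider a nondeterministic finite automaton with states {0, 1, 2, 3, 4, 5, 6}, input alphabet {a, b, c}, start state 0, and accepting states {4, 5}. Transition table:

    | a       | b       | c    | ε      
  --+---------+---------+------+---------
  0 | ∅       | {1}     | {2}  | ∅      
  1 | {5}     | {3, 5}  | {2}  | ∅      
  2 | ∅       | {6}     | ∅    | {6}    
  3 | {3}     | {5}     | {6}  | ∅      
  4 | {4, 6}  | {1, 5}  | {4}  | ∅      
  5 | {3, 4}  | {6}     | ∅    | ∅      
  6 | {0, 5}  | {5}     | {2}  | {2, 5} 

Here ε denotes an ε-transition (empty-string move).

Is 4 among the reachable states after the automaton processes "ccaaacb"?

Start in {0}.
Read 'c': {0} → {2, 5, 6}.
Read 'c': {2, 5, 6} → {2, 5, 6}.
Read 'a': {2, 5, 6} → {0, 3, 4, 5}.
Read 'a': {0, 3, 4, 5} → {2, 3, 4, 5, 6}.
Read 'a': {2, 3, 4, 5, 6} → {0, 2, 3, 4, 5, 6}.
Read 'c': {0, 2, 3, 4, 5, 6} → {2, 4, 5, 6}.
Read 'b': {2, 4, 5, 6} → {1, 2, 5, 6}.
State 4 is not in {1, 2, 5, 6}.

No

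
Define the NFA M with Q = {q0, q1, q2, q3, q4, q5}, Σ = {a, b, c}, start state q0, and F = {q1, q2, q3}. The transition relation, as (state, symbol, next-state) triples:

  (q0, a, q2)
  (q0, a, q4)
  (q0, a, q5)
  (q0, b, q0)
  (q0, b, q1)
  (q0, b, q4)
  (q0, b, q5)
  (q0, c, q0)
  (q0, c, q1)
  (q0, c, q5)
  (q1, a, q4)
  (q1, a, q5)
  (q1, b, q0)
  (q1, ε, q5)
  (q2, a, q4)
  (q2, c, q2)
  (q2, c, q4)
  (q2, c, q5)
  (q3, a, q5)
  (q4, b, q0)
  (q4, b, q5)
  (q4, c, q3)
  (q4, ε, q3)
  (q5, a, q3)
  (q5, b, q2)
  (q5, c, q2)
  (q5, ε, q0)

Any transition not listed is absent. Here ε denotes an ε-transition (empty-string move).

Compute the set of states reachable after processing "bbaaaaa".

{q0, q2, q3, q4, q5}

Start in {q0}.
Read 'b': q0→{q0, q1, q4, q5}; union {q0, q1, q4, q5}; ε-closure = {q0, q1, q3, q4, q5}.
Read 'b': q0→{q0, q1, q4, q5}, q1→{q0}, q3→∅, q4→{q0, q5}, q5→{q2}; union {q0, q1, q2, q4, q5}; ε-closure = {q0, q1, q2, q3, q4, q5}.
Read 'a': q0→{q2, q4, q5}, q1→{q4, q5}, q2→{q4}, q3→{q5}, q4→∅, q5→{q3}; union {q2, q3, q4, q5}; ε-closure = {q0, q2, q3, q4, q5}.
Read 'a': q0→{q2, q4, q5}, q2→{q4}, q3→{q5}, q4→∅, q5→{q3}; union {q2, q3, q4, q5}; ε-closure = {q0, q2, q3, q4, q5}.
Read 'a': q0→{q2, q4, q5}, q2→{q4}, q3→{q5}, q4→∅, q5→{q3}; union {q2, q3, q4, q5}; ε-closure = {q0, q2, q3, q4, q5}.
Read 'a': q0→{q2, q4, q5}, q2→{q4}, q3→{q5}, q4→∅, q5→{q3}; union {q2, q3, q4, q5}; ε-closure = {q0, q2, q3, q4, q5}.
Read 'a': q0→{q2, q4, q5}, q2→{q4}, q3→{q5}, q4→∅, q5→{q3}; union {q2, q3, q4, q5}; ε-closure = {q0, q2, q3, q4, q5}.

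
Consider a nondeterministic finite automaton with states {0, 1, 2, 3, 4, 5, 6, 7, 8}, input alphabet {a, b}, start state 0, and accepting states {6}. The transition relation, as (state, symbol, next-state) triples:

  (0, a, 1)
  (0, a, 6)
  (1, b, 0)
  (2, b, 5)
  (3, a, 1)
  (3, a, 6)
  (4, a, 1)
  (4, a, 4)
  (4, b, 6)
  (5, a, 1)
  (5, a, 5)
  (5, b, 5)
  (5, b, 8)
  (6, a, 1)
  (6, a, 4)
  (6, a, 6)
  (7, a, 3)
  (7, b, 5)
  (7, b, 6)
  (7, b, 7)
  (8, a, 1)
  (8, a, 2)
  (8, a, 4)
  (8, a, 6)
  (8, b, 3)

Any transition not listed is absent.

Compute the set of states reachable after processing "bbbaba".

Start in {0}.
Read 'b': {0} → ∅.
The set is empty and remains empty for the remaining 5 symbols.

∅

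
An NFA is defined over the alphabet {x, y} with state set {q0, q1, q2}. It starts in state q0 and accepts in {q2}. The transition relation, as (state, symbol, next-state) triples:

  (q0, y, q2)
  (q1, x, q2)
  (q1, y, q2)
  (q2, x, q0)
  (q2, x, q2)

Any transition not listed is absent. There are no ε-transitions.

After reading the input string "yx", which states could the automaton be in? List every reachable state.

{q0, q2}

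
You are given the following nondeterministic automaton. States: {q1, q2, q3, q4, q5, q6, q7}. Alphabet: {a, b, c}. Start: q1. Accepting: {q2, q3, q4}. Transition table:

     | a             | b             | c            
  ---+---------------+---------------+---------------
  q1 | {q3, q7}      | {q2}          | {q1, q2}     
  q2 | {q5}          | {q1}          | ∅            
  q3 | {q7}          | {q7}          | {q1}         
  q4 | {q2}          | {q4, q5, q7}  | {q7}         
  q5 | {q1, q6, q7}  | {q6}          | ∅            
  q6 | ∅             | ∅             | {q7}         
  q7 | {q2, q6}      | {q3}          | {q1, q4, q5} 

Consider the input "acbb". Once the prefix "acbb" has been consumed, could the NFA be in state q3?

Yes

Start in {q1}.
Read 'a': {q1} → {q3, q7}.
Read 'c': {q3, q7} → {q1, q4, q5}.
Read 'b': {q1, q4, q5} → {q2, q4, q5, q6, q7}.
Read 'b': {q2, q4, q5, q6, q7} → {q1, q3, q4, q5, q6, q7}.
State q3 is in {q1, q3, q4, q5, q6, q7}.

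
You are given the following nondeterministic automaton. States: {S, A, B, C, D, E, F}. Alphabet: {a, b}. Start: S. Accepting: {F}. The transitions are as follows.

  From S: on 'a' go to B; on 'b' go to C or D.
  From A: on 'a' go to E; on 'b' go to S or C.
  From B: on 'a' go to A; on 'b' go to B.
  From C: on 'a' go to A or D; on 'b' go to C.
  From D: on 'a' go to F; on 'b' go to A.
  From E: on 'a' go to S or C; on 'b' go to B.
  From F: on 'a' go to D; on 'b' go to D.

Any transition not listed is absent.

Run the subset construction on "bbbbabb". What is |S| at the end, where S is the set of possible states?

Start in {S}.
Read 'b': S→{C, D}; now {C, D}.
Read 'b': C→{C}, D→{A}; now {A, C}.
Read 'b': A→{S, C}, C→{C}; now {S, C}.
Read 'b': S→{C, D}, C→{C}; now {C, D}.
Read 'a': C→{A, D}, D→{F}; now {A, D, F}.
Read 'b': A→{S, C}, D→{A}, F→{D}; now {S, A, C, D}.
Read 'b': S→{C, D}, A→{S, C}, C→{C}, D→{A}; now {S, A, C, D}.
That set has 4 states.

4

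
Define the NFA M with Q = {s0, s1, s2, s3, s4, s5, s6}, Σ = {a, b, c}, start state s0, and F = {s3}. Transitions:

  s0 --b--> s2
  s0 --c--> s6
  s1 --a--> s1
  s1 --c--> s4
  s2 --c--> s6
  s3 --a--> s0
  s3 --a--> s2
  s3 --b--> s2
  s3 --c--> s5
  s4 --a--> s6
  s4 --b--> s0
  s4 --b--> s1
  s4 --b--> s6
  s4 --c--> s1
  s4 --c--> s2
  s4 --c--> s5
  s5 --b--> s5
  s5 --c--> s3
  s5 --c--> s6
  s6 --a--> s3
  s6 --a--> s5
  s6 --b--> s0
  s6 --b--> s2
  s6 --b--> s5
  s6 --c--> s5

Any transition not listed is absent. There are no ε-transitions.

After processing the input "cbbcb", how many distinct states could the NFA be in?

Start in {s0}.
Read 'c': s0→{s6}; now {s6}.
Read 'b': s6→{s0, s2, s5}; now {s0, s2, s5}.
Read 'b': s0→{s2}, s2→∅, s5→{s5}; now {s2, s5}.
Read 'c': s2→{s6}, s5→{s3, s6}; now {s3, s6}.
Read 'b': s3→{s2}, s6→{s0, s2, s5}; now {s0, s2, s5}.
That set has 3 states.

3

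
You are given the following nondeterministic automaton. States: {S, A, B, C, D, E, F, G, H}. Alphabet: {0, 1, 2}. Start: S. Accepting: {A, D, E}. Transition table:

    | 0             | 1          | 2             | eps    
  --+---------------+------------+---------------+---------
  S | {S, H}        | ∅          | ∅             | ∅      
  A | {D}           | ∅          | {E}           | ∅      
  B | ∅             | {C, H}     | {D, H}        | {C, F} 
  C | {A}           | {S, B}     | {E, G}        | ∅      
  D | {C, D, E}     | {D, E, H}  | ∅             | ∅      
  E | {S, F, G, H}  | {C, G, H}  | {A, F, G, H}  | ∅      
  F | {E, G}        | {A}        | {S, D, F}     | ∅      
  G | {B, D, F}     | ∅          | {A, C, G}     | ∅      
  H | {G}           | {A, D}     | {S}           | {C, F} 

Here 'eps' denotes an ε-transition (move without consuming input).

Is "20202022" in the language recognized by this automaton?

Start in {S}.
Read '2': {S} → ∅.
The set is empty and remains empty for the remaining 7 symbols.
The final set ∅ contains no accepting state.

No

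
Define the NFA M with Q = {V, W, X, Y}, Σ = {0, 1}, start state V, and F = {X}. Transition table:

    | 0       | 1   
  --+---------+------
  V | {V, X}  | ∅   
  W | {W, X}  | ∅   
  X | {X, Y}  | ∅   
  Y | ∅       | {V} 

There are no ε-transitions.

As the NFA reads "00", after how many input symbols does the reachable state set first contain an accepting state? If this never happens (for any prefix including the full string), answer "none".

1

Start in {V}.
Read '0': {V} → {V, X}.
None of the earlier sets intersect F, but {V, X} does.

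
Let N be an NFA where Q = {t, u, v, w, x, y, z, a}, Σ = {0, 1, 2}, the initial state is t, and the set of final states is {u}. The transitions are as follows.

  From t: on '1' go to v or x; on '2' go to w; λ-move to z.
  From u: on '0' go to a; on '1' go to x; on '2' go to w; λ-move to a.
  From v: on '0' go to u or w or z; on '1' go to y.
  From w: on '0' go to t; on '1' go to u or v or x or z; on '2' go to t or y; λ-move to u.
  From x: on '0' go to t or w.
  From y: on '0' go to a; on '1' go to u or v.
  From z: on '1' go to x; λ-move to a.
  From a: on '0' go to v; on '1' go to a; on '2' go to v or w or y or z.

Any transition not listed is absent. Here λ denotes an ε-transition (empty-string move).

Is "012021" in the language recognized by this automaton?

No

Start: ε-closure({t}) = {t, z, a}.
Read '0': {t, z, a} → {v}.
Read '1': {v} → {y}.
Read '2': {y} → ∅.
The set is empty and remains empty for the remaining 3 symbols.
The final set ∅ contains no accepting state.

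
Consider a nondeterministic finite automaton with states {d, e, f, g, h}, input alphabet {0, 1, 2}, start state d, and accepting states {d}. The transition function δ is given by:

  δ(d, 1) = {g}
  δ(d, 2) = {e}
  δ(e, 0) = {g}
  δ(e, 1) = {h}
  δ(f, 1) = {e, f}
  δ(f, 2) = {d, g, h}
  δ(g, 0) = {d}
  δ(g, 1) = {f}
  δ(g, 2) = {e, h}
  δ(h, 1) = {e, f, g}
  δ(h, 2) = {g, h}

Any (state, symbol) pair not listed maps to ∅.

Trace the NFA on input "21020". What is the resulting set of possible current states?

Start in {d}.
Read '2': {d} → {e}.
Read '1': {e} → {h}.
Read '0': {h} → ∅.
The set is empty and remains empty for the remaining 2 symbols.

∅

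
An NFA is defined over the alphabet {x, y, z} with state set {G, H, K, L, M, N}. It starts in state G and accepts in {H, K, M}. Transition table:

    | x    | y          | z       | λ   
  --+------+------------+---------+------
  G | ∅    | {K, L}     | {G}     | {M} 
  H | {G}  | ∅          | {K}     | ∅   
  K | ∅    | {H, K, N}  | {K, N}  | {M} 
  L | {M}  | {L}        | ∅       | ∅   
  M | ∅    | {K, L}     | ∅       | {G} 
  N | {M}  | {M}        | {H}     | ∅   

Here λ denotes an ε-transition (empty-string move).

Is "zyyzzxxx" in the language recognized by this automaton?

No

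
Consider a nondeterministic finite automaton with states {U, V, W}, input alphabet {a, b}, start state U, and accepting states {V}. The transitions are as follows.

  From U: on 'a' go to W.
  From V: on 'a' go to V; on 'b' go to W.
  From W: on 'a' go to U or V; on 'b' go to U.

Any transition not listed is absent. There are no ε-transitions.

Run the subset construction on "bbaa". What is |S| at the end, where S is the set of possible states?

Start in {U}.
Read 'b': U→∅; now ∅.
The set is empty and remains empty for the remaining 3 symbols.
That set has 0 states.

0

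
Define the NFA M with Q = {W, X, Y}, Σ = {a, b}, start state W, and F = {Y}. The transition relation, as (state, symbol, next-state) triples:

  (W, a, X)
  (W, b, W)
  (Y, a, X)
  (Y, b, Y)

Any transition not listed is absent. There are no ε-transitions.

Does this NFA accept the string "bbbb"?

No

Start in {W}.
Read 'b': {W} → {W}.
Read 'b': {W} → {W}.
Read 'b': {W} → {W}.
Read 'b': {W} → {W}.
The final set {W} contains no accepting state.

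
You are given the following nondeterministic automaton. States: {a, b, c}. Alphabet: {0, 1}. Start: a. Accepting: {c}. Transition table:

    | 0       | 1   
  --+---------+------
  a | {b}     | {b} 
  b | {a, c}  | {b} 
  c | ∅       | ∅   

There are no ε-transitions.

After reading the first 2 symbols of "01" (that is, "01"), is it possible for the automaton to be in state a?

Start in {a}.
Read '0': a→{b}; now {b}.
Read '1': b→{b}; now {b}.
State a is not in {b}.

No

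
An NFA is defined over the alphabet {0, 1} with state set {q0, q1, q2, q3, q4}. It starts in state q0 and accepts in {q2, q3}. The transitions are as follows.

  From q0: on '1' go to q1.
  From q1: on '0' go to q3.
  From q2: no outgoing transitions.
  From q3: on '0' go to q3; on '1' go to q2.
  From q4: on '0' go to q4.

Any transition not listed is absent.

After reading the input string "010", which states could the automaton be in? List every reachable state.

Start in {q0}.
Read '0': q0→∅; now ∅.
The set is empty and remains empty for the remaining 2 symbols.

∅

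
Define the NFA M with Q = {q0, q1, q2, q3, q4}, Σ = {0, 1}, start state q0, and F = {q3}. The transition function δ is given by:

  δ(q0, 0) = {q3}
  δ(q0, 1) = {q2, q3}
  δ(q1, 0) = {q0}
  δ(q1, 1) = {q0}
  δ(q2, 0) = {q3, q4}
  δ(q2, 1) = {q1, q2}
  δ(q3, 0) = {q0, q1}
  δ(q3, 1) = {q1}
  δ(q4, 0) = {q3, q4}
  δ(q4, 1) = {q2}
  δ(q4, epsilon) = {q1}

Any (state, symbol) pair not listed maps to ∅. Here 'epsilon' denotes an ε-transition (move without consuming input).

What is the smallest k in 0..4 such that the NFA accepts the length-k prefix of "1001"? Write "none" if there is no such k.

1

Start in {q0}.
Read '1': q0→{q2, q3}; now {q2, q3}.
None of the earlier sets intersect F, but {q2, q3} does.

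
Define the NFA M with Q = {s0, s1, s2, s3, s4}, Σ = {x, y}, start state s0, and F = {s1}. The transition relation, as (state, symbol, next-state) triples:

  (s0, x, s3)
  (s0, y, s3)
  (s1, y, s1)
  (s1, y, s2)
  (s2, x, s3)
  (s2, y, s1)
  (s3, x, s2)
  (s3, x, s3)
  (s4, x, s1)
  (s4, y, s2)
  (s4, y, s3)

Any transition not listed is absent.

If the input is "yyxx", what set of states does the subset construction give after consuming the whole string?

Start in {s0}.
Read 'y': {s0} → {s3}.
Read 'y': {s3} → ∅.
The set is empty and remains empty for the remaining 2 symbols.

∅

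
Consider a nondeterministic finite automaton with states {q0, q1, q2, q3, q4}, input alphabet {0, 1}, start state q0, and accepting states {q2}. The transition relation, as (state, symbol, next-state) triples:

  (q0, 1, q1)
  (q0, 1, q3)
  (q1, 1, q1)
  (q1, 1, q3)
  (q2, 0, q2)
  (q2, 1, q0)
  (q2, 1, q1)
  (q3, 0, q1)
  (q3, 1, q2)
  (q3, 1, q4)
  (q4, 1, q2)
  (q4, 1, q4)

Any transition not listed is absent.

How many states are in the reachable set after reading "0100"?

0

Start in {q0}.
Read '0': {q0} → ∅.
The set is empty and remains empty for the remaining 3 symbols.
That set has 0 states.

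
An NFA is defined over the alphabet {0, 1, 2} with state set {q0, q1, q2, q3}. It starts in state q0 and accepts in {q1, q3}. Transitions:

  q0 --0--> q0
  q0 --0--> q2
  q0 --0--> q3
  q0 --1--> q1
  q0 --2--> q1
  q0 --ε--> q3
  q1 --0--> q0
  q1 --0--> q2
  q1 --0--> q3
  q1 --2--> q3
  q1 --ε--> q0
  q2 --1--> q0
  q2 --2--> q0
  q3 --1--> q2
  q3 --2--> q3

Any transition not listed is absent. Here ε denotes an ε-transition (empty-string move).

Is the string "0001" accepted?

Yes

Start: ε-closure({q0}) = {q0, q3}.
Read '0': {q0, q3} → {q0, q2, q3}.
Read '0': {q0, q2, q3} → {q0, q2, q3}.
Read '0': {q0, q2, q3} → {q0, q2, q3}.
Read '1': {q0, q2, q3} → {q0, q1, q2, q3}.
The final set {q0, q1, q2, q3} contains the accepting states q1, q3.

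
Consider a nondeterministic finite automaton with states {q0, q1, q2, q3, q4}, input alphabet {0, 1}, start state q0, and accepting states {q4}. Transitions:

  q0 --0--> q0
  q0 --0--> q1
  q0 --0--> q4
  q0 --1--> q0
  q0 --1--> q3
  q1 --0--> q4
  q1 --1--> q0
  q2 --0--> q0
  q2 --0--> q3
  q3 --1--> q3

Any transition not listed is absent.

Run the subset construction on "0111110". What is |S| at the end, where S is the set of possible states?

Start in {q0}.
Read '0': {q0} → {q0, q1, q4}.
Read '1': {q0, q1, q4} → {q0, q3}.
Read '1': {q0, q3} → {q0, q3}.
Read '1': {q0, q3} → {q0, q3}.
Read '1': {q0, q3} → {q0, q3}.
Read '1': {q0, q3} → {q0, q3}.
Read '0': {q0, q3} → {q0, q1, q4}.
That set has 3 states.

3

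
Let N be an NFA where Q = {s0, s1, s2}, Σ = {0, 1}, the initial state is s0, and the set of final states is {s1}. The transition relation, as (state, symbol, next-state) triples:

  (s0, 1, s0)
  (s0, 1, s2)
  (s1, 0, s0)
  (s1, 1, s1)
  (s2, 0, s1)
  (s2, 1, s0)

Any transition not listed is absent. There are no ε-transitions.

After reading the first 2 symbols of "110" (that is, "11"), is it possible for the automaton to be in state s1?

No

Start in {s0}.
Read '1': {s0} → {s0, s2}.
Read '1': {s0, s2} → {s0, s2}.
State s1 is not in {s0, s2}.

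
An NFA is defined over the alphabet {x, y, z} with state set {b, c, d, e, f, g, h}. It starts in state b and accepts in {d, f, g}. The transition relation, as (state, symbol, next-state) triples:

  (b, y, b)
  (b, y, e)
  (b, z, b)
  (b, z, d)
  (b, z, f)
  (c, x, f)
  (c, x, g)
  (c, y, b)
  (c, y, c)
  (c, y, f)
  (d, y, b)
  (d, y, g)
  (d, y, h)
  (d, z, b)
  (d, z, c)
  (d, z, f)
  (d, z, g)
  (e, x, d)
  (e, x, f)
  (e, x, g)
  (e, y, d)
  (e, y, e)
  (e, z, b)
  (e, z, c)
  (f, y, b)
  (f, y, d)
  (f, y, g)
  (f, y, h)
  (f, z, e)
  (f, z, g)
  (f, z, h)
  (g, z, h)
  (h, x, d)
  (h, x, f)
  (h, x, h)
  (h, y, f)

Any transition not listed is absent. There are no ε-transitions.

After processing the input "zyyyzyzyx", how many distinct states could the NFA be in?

4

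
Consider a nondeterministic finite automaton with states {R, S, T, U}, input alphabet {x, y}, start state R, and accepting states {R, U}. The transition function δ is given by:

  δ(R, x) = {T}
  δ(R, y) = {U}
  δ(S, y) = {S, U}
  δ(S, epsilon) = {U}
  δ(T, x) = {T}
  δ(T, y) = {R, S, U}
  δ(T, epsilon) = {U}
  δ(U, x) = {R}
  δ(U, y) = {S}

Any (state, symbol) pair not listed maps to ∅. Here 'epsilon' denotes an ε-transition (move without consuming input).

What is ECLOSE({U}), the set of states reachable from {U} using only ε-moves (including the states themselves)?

{U}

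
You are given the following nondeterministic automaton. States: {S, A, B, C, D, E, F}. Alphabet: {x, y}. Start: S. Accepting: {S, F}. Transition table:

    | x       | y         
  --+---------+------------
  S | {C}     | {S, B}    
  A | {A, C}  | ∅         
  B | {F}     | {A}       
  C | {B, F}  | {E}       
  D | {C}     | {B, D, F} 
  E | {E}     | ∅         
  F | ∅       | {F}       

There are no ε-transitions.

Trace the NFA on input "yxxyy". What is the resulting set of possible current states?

{F}

Start in {S}.
Read 'y': S→{S, B}; now {S, B}.
Read 'x': S→{C}, B→{F}; now {C, F}.
Read 'x': C→{B, F}, F→∅; now {B, F}.
Read 'y': B→{A}, F→{F}; now {A, F}.
Read 'y': A→∅, F→{F}; now {F}.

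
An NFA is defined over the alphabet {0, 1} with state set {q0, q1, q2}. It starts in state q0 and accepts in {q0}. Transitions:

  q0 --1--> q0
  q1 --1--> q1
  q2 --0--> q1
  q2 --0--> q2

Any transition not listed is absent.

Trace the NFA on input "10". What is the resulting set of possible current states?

∅

Start in {q0}.
Read '1': q0→{q0}; now {q0}.
Read '0': q0→∅; now ∅.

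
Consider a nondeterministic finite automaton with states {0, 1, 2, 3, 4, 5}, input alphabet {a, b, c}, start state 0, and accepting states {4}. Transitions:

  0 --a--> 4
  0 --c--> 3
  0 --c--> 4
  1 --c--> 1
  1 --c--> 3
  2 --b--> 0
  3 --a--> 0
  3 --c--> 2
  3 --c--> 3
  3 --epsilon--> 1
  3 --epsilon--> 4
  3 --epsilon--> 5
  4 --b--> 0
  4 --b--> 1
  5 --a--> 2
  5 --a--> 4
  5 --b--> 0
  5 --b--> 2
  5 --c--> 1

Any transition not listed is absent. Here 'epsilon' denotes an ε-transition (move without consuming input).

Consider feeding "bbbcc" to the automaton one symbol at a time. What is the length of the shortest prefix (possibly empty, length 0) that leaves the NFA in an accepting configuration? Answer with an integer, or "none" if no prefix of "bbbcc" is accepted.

Start in {0}.
Read 'b': 0→∅; now ∅.
The set is empty and remains empty for the remaining 4 symbols.
No reachable set along the way intersects F.

none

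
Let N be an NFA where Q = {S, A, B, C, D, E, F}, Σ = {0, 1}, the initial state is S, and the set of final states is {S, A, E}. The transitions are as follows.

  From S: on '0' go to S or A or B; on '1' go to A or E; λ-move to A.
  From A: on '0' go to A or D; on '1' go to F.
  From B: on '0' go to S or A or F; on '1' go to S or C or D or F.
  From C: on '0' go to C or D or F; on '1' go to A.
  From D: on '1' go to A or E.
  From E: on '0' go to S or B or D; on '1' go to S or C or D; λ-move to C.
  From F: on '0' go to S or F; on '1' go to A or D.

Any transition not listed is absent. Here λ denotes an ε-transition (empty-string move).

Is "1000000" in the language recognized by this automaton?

Start: ε-closure({S}) = {S, A}.
Read '1': S→{A, E}, A→{F}; union {A, E, F}; ε-closure = {A, C, E, F}.
Read '0': A→{A, D}, C→{C, D, F}, E→{S, B, D}, F→{S, F}; now {S, A, B, C, D, F}.
Read '0': S→{S, A, B}, A→{A, D}, B→{S, A, F}, C→{C, D, F}, D→∅, F→{S, F}; now {S, A, B, C, D, F}.
Read '0': S→{S, A, B}, A→{A, D}, B→{S, A, F}, C→{C, D, F}, D→∅, F→{S, F}; now {S, A, B, C, D, F}.
Read '0': S→{S, A, B}, A→{A, D}, B→{S, A, F}, C→{C, D, F}, D→∅, F→{S, F}; now {S, A, B, C, D, F}.
Read '0': S→{S, A, B}, A→{A, D}, B→{S, A, F}, C→{C, D, F}, D→∅, F→{S, F}; now {S, A, B, C, D, F}.
Read '0': S→{S, A, B}, A→{A, D}, B→{S, A, F}, C→{C, D, F}, D→∅, F→{S, F}; now {S, A, B, C, D, F}.
The final set {S, A, B, C, D, F} contains the accepting states S, A.

Yes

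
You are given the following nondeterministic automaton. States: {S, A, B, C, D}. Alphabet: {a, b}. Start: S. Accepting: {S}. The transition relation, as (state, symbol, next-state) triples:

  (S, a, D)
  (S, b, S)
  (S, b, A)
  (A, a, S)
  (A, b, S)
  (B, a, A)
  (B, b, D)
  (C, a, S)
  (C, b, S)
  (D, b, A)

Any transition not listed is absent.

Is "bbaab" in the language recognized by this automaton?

Start in {S}.
Read 'b': S→{S, A}; now {S, A}.
Read 'b': S→{S, A}, A→{S}; now {S, A}.
Read 'a': S→{D}, A→{S}; now {S, D}.
Read 'a': S→{D}, D→∅; now {D}.
Read 'b': D→{A}; now {A}.
The final set {A} contains no accepting state.

No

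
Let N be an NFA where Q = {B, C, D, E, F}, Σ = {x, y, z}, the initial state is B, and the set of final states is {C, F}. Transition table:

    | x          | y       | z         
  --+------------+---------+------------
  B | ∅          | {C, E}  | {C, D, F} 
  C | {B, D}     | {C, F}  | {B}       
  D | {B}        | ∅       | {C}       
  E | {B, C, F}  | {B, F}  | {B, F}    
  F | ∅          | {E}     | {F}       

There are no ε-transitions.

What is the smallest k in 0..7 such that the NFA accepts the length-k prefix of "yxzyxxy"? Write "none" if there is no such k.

1

Start in {B}.
Read 'y': {B} → {C, E}.
None of the earlier sets intersect F, but {C, E} does.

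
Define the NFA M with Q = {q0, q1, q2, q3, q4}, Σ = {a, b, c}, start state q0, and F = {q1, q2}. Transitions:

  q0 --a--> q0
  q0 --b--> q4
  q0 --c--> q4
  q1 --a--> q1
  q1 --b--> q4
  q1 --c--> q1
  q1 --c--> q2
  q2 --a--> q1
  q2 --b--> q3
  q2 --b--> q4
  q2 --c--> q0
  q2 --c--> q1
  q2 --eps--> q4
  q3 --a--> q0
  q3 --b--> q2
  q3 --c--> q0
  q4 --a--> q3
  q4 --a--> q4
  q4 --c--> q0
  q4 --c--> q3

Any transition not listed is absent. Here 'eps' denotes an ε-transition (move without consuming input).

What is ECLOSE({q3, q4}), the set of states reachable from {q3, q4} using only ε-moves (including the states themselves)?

{q3, q4}

Begin with {q3, q4}.
No ε-moves leave this set, so the closure equals the set itself.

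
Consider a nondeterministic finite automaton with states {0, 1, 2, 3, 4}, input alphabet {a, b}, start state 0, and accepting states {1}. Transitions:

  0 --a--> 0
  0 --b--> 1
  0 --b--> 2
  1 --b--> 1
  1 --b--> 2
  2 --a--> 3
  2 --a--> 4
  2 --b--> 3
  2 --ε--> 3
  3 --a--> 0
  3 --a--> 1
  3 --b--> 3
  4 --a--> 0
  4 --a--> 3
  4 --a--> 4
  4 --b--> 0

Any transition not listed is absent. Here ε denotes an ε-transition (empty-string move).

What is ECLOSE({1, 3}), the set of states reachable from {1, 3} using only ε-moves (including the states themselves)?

{1, 3}

Begin with {1, 3}.
No ε-moves leave this set, so the closure equals the set itself.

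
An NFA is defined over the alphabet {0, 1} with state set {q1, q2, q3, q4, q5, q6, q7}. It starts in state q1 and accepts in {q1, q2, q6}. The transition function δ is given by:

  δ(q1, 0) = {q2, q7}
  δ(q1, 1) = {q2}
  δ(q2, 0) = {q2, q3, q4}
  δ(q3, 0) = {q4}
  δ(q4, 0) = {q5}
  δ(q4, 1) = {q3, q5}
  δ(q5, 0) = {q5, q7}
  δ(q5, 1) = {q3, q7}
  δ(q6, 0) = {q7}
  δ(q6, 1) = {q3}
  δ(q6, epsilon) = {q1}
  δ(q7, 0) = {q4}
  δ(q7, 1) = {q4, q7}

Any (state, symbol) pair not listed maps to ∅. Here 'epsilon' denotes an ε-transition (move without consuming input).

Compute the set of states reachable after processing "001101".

{q3, q5}

Start in {q1}.
Read '0': {q1} → {q2, q7}.
Read '0': {q2, q7} → {q2, q3, q4}.
Read '1': {q2, q3, q4} → {q3, q5}.
Read '1': {q3, q5} → {q3, q7}.
Read '0': {q3, q7} → {q4}.
Read '1': {q4} → {q3, q5}.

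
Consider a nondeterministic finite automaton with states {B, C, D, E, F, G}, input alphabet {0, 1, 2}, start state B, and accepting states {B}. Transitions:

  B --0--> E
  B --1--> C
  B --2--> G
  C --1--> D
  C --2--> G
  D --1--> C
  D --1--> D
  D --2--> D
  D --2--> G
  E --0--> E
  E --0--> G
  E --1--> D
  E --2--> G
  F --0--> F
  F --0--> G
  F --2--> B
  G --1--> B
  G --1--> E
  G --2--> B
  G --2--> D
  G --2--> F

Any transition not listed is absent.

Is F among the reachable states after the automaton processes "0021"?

No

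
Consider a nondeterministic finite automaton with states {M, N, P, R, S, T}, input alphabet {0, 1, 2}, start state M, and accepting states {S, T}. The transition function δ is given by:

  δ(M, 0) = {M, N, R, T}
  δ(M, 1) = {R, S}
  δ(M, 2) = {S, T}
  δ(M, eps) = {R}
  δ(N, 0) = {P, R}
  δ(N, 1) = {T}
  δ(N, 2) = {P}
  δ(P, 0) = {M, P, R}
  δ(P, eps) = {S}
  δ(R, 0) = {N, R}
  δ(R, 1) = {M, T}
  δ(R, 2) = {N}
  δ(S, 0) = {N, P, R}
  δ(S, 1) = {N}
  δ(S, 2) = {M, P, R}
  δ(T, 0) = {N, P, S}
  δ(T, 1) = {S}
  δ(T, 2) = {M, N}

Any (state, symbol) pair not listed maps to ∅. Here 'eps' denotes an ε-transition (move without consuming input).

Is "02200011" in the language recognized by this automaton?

Start: ε-closure({M}) = {M, R}.
Read '0': M→{M, N, R, T}, R→{N, R}; now {M, N, R, T}.
Read '2': M→{S, T}, N→{P}, R→{N}, T→{M, N}; union {M, N, P, S, T}; ε-closure = {M, N, P, R, S, T}.
Read '2': M→{S, T}, N→{P}, P→∅, R→{N}, S→{M, P, R}, T→{M, N}; now {M, N, P, R, S, T}.
Read '0': M→{M, N, R, T}, N→{P, R}, P→{M, P, R}, R→{N, R}, S→{N, P, R}, T→{N, P, S}; now {M, N, P, R, S, T}.
Read '0': M→{M, N, R, T}, N→{P, R}, P→{M, P, R}, R→{N, R}, S→{N, P, R}, T→{N, P, S}; now {M, N, P, R, S, T}.
Read '0': M→{M, N, R, T}, N→{P, R}, P→{M, P, R}, R→{N, R}, S→{N, P, R}, T→{N, P, S}; now {M, N, P, R, S, T}.
Read '1': M→{R, S}, N→{T}, P→∅, R→{M, T}, S→{N}, T→{S}; now {M, N, R, S, T}.
Read '1': M→{R, S}, N→{T}, R→{M, T}, S→{N}, T→{S}; now {M, N, R, S, T}.
The final set {M, N, R, S, T} contains the accepting states S, T.

Yes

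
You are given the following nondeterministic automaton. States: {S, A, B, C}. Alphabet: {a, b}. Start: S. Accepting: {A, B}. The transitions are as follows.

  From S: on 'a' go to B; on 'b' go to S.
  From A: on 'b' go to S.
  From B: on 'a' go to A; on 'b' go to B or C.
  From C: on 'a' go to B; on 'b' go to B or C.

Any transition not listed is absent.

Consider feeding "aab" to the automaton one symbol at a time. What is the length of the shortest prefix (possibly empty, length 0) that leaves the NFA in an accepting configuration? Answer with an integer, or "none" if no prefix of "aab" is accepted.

1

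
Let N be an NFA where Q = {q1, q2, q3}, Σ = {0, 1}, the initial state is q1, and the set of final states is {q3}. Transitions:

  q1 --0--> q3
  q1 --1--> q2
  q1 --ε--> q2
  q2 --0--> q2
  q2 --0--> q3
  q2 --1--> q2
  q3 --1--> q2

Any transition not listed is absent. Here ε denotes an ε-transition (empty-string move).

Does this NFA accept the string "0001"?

No

Start: ε-closure({q1}) = {q1, q2}.
Read '0': {q1, q2} → {q2, q3}.
Read '0': {q2, q3} → {q2, q3}.
Read '0': {q2, q3} → {q2, q3}.
Read '1': {q2, q3} → {q2}.
The final set {q2} contains no accepting state.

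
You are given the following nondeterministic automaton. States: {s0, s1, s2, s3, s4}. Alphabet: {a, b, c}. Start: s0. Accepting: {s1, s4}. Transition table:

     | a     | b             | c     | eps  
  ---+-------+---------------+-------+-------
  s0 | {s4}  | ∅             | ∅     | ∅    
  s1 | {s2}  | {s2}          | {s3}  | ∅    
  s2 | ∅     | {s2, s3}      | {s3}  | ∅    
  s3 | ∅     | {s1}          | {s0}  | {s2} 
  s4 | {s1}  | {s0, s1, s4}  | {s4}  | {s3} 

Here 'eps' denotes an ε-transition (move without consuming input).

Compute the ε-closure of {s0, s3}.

{s0, s2, s3}

Begin with {s0, s3}.
ε-move s3 → s2; add s2.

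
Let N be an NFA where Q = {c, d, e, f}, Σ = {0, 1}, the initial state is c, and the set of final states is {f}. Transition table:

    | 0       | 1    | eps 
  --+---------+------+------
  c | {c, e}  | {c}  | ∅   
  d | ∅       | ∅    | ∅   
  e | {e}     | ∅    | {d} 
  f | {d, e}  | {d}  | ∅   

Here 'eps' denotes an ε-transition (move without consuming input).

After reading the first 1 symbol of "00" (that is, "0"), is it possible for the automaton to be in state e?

Yes

Start in {c}.
Read '0': {c} → {c, d, e}.
State e is in {c, d, e}.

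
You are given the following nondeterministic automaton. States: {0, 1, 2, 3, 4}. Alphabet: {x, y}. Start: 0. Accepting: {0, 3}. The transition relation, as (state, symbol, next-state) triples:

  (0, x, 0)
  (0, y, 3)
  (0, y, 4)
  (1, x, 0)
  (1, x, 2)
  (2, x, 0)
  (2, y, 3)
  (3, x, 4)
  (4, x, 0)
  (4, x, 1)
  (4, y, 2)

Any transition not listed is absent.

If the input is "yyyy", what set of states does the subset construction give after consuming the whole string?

∅

Start in {0}.
Read 'y': {0} → {3, 4}.
Read 'y': {3, 4} → {2}.
Read 'y': {2} → {3}.
Read 'y': {3} → ∅.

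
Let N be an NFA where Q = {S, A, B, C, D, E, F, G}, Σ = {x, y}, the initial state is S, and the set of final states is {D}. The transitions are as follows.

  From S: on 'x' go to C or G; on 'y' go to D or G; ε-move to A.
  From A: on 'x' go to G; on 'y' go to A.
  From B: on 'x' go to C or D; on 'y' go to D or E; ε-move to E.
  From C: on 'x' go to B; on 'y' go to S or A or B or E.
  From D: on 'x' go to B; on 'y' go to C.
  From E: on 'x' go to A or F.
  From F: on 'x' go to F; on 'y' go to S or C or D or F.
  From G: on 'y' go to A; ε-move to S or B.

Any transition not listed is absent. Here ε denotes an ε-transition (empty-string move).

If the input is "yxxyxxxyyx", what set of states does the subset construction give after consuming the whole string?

{S, A, B, C, D, E, F, G}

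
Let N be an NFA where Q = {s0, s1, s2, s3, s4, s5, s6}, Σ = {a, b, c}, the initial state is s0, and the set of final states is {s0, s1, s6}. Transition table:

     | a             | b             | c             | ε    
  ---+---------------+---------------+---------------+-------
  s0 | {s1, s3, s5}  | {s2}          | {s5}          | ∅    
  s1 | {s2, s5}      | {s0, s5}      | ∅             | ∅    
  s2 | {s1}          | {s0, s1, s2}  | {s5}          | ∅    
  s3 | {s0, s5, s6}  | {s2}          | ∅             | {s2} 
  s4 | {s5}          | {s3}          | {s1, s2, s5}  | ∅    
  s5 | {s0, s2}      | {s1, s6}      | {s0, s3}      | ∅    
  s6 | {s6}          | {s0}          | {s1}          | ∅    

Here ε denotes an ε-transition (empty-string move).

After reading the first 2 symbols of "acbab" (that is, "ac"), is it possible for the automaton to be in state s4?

Start in {s0}.
Read 'a': {s0} → {s1, s2, s3, s5}.
Read 'c': {s1, s2, s3, s5} → {s0, s2, s3, s5}.
State s4 is not in {s0, s2, s3, s5}.

No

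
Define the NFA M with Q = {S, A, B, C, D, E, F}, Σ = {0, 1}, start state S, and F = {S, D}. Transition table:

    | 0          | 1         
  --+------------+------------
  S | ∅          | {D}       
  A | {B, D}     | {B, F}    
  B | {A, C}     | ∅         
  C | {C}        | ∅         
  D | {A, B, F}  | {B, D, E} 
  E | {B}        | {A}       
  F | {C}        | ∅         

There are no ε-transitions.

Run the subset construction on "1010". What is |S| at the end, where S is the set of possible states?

Start in {S}.
Read '1': S→{D}; now {D}.
Read '0': D→{A, B, F}; now {A, B, F}.
Read '1': A→{B, F}, B→∅, F→∅; now {B, F}.
Read '0': B→{A, C}, F→{C}; now {A, C}.
That set has 2 states.

2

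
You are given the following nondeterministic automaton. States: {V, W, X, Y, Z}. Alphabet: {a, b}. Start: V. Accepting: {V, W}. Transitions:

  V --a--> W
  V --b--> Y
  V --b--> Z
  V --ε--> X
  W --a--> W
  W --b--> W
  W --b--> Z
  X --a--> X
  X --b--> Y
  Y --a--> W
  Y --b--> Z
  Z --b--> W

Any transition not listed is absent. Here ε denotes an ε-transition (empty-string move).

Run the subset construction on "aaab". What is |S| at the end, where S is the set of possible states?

3

Start: ε-closure({V}) = {V, X}.
Read 'a': {V, X} → {W, X}.
Read 'a': {W, X} → {W, X}.
Read 'a': {W, X} → {W, X}.
Read 'b': {W, X} → {W, Y, Z}.
That set has 3 states.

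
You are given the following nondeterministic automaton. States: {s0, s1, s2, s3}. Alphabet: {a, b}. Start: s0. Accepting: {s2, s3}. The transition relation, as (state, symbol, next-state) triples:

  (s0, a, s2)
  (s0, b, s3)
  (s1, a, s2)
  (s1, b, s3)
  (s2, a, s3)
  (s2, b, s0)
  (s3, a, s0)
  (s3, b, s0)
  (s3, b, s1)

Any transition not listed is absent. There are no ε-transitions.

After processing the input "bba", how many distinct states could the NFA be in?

1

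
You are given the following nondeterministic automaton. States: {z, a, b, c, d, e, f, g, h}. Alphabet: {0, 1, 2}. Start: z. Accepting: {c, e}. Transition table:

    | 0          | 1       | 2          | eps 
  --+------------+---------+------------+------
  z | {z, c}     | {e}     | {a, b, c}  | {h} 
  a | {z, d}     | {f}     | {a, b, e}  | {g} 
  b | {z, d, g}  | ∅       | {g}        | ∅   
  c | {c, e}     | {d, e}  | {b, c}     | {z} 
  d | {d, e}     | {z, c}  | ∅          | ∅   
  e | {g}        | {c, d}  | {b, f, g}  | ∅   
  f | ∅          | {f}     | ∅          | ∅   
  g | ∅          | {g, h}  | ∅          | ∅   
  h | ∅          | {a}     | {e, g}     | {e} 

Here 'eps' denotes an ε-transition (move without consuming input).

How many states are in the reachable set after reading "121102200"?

Start: ε-closure({z}) = {z, e, h}.
Read '1': z→{e}, e→{c, d}, h→{a}; union {a, c, d, e}; ε-closure = {z, a, c, d, e, g, h}.
Read '2': z→{a, b, c}, a→{a, b, e}, c→{b, c}, d→∅, e→{b, f, g}, g→∅, h→{e, g}; union {a, b, c, e, f, g}; ε-closure = {z, a, b, c, e, f, g, h}.
Read '1': z→{e}, a→{f}, b→∅, c→{d, e}, e→{c, d}, f→{f}, g→{g, h}, h→{a}; union {a, c, d, e, f, g, h}; ε-closure = {z, a, c, d, e, f, g, h}.
Read '1': z→{e}, a→{f}, c→{d, e}, d→{z, c}, e→{c, d}, f→{f}, g→{g, h}, h→{a}; now {z, a, c, d, e, f, g, h}.
Read '0': z→{z, c}, a→{z, d}, c→{c, e}, d→{d, e}, e→{g}, f→∅, g→∅, h→∅; union {z, c, d, e, g}; ε-closure = {z, c, d, e, g, h}.
Read '2': z→{a, b, c}, c→{b, c}, d→∅, e→{b, f, g}, g→∅, h→{e, g}; union {a, b, c, e, f, g}; ε-closure = {z, a, b, c, e, f, g, h}.
Read '2': z→{a, b, c}, a→{a, b, e}, b→{g}, c→{b, c}, e→{b, f, g}, f→∅, g→∅, h→{e, g}; union {a, b, c, e, f, g}; ε-closure = {z, a, b, c, e, f, g, h}.
Read '0': z→{z, c}, a→{z, d}, b→{z, d, g}, c→{c, e}, e→{g}, f→∅, g→∅, h→∅; union {z, c, d, e, g}; ε-closure = {z, c, d, e, g, h}.
Read '0': z→{z, c}, c→{c, e}, d→{d, e}, e→{g}, g→∅, h→∅; union {z, c, d, e, g}; ε-closure = {z, c, d, e, g, h}.
That set has 6 states.

6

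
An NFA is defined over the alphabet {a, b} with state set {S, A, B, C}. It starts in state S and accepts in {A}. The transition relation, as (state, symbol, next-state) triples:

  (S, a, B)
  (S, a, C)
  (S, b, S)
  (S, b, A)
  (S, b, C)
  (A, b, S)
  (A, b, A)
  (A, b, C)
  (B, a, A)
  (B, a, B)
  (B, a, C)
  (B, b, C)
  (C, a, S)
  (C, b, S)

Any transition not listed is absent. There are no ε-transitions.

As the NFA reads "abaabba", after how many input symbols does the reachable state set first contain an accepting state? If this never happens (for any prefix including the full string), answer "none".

Start in {S}.
Read 'a': {S} → {B, C}.
Read 'b': {B, C} → {S, C}.
Read 'a': {S, C} → {S, B, C}.
Read 'a': {S, B, C} → {S, A, B, C}.
None of the earlier sets intersect F, but {S, A, B, C} does.

4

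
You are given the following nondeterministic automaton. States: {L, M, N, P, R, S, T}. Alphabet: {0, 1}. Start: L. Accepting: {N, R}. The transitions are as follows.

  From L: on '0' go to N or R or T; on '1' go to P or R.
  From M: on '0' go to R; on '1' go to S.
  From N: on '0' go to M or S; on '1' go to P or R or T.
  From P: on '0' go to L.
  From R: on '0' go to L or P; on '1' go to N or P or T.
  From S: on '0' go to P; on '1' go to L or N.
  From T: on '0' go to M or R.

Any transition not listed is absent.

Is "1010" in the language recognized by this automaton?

No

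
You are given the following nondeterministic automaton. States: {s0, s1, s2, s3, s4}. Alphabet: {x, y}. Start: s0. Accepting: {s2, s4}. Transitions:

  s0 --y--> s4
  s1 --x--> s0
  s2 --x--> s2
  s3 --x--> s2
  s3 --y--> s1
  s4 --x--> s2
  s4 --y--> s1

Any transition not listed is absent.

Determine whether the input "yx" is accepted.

Yes

Start in {s0}.
Read 'y': s0→{s4}; now {s4}.
Read 'x': s4→{s2}; now {s2}.
The final set {s2} contains the accepting state s2.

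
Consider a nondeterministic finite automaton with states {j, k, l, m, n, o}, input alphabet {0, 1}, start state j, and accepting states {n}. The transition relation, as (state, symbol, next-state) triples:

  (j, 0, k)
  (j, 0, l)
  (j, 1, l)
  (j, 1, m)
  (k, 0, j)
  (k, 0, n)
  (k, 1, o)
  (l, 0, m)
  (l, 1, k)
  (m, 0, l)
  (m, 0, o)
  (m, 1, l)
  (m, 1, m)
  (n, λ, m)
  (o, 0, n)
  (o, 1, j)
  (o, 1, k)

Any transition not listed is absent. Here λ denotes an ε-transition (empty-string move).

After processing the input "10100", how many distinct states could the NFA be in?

6

Start in {j}.
Read '1': j→{l, m}; now {l, m}.
Read '0': l→{m}, m→{l, o}; now {l, m, o}.
Read '1': l→{k}, m→{l, m}, o→{j, k}; now {j, k, l, m}.
Read '0': j→{k, l}, k→{j, n}, l→{m}, m→{l, o}; now {j, k, l, m, n, o}.
Read '0': j→{k, l}, k→{j, n}, l→{m}, m→{l, o}, n→∅, o→{n}; now {j, k, l, m, n, o}.
That set has 6 states.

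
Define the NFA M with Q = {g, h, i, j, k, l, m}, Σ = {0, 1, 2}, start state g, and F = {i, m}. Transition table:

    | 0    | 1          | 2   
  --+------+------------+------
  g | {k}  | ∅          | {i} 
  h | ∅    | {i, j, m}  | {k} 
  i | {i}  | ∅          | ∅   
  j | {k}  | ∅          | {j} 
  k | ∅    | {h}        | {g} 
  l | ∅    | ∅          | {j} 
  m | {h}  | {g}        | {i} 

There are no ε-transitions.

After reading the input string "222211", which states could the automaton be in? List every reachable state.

∅

Start in {g}.
Read '2': g→{i}; now {i}.
Read '2': i→∅; now ∅.
The set is empty and remains empty for the remaining 4 symbols.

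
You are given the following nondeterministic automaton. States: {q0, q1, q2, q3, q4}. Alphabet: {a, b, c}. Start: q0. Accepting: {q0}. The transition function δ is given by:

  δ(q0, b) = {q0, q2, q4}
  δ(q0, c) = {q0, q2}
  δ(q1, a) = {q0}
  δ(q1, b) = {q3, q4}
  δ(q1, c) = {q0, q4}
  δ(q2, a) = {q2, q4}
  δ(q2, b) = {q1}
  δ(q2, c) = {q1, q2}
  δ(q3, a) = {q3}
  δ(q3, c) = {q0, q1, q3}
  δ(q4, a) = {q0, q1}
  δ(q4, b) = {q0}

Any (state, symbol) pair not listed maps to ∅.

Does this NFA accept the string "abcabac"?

No

Start in {q0}.
Read 'a': {q0} → ∅.
The set is empty and remains empty for the remaining 6 symbols.
The final set ∅ contains no accepting state.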